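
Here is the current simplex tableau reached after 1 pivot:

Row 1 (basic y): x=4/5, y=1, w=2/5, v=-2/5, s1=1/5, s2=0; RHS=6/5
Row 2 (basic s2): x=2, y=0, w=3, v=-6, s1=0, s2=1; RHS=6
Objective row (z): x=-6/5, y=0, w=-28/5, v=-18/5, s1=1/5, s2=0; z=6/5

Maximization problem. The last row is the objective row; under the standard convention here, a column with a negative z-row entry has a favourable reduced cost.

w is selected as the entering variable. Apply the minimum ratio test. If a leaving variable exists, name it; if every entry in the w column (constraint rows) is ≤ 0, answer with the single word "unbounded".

Ratios: row 1 (y): (6/5)/(2/5) = 3; row 2 (s2): 6/3 = 2.
Minimum ratio is in the s2 row, so s2 leaves.

s2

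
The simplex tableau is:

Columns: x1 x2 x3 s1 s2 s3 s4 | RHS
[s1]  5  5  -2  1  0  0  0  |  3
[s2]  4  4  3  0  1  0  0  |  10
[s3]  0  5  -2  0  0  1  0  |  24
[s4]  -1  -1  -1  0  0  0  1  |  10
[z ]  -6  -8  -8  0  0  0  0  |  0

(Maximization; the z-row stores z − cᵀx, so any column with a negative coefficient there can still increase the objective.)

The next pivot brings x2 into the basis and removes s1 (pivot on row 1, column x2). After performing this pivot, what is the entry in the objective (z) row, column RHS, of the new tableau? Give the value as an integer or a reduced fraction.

24/5

Pivot element is row 1, column x2: 5.
Normalize row 1: new (row 1, RHS) = 3/5 = 3/5.
z-row ← z-row − (-8)·(new row 1): 0 − (-8)·(3/5) = 24/5.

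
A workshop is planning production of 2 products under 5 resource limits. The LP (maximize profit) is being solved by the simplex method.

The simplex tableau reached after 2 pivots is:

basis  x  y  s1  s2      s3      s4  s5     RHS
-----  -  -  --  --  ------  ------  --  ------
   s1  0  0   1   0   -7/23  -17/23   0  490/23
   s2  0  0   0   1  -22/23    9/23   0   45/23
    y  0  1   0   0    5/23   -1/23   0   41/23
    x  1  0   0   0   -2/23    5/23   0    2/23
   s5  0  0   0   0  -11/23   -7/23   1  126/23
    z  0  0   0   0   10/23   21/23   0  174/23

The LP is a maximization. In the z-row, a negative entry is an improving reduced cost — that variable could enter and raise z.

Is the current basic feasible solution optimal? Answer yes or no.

yes

No objective-row coefficient is strictly negative, so no entering variable exists; the tableau is optimal.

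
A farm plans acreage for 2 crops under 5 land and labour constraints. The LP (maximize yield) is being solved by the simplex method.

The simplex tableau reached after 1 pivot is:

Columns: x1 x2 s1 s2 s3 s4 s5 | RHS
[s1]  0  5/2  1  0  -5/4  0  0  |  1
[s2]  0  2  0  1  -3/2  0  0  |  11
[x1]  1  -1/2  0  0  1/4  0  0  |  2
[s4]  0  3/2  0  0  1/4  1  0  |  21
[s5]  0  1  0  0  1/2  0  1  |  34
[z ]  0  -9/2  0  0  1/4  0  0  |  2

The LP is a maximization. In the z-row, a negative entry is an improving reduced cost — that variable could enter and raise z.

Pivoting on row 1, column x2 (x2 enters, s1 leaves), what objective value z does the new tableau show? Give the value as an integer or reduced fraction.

Minimum ratio for x2: 1/(5/2) = 2/5.
z changes by −(z-row coeff of x2)·ratio = −(-9/2)·(2/5) = 9/5.
New z = 2 + (9/5) = 19/5.

19/5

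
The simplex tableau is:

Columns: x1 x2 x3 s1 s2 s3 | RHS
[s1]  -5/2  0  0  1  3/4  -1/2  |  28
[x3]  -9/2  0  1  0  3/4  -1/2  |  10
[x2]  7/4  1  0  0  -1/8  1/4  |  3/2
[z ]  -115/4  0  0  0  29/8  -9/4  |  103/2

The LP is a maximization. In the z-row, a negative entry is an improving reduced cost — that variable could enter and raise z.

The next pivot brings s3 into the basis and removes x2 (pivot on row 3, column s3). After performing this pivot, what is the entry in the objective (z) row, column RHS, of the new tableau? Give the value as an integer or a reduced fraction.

Pivot element is row 3, column s3: 1/4.
Normalize row 3: new (row 3, RHS) = (3/2)/(1/4) = 6.
z-row ← z-row − (-9/4)·(new row 3): 103/2 − (-9/4)·6 = 65.

65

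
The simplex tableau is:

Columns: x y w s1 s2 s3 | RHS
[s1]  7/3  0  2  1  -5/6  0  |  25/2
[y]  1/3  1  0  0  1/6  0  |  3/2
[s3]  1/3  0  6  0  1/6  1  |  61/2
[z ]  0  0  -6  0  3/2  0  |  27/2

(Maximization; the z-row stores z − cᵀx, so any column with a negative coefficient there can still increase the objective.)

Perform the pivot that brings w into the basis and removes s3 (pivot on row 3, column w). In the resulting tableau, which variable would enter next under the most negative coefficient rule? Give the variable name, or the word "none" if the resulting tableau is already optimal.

Pivot element 6. New z-row = old z-row − (-6)·(row 3/6).
Updated z-row coefficients: x: 1/3, y: 0, w: 0, s1: 0, s2: 5/3, s3: 1.
No coefficient is strictly negative; the tableau after this pivot is optimal.

none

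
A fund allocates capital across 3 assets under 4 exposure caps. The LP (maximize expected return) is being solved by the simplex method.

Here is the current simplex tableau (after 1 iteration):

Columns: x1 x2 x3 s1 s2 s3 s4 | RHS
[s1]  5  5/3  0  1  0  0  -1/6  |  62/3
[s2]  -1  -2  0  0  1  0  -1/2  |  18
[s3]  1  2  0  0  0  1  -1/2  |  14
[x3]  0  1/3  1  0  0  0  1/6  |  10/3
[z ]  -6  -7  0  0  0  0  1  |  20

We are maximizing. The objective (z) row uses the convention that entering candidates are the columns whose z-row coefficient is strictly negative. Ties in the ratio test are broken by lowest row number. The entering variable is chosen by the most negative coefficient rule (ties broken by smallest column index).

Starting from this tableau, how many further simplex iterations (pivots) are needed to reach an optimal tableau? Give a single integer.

pivot: x2 in, s3 out → z = 69
pivot: x1 in, s1 out → z = 372/5
pivot: s4 in, x3 out → z = 1008/13
No improving column remains; optimal.

3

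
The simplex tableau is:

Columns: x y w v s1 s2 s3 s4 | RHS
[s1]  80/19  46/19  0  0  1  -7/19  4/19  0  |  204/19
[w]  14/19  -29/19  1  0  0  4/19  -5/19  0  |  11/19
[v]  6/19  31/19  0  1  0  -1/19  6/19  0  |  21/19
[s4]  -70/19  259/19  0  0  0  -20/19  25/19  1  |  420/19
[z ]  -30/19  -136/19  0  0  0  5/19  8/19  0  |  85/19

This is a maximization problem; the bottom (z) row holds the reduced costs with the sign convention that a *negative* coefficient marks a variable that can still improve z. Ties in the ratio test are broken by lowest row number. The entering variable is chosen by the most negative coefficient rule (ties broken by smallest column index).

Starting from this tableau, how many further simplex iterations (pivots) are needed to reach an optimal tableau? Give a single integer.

pivot: y in, v out → z = 289/31
pivot: x in, w out → z = 77/8
No improving column remains; optimal.

2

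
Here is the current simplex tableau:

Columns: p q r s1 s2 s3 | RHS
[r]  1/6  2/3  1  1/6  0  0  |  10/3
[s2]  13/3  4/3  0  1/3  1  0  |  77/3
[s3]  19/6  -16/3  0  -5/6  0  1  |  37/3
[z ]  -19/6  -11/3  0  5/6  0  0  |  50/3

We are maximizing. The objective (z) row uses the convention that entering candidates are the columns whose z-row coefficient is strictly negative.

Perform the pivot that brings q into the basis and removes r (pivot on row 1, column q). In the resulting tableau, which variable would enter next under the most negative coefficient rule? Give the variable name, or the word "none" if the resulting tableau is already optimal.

Pivot element 2/3. New z-row = old z-row − (-11/3)·(row 1/(2/3)).
Updated z-row coefficients: p: -9/4, q: 0, r: 11/2, s1: 7/4, s2: 0, s3: 0.
The most negative is -9/4 in column p, so p would enter next.

p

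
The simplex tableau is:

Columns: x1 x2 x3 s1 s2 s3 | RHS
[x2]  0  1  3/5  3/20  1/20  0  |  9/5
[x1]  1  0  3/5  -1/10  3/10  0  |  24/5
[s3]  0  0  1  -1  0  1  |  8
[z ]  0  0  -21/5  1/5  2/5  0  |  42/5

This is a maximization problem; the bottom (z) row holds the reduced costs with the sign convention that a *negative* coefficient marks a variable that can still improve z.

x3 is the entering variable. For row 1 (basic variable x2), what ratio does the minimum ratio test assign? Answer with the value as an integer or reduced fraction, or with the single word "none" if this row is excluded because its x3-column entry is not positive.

3

Ratio = RHS / (x3 entry) = (9/5) / (3/5) = 3.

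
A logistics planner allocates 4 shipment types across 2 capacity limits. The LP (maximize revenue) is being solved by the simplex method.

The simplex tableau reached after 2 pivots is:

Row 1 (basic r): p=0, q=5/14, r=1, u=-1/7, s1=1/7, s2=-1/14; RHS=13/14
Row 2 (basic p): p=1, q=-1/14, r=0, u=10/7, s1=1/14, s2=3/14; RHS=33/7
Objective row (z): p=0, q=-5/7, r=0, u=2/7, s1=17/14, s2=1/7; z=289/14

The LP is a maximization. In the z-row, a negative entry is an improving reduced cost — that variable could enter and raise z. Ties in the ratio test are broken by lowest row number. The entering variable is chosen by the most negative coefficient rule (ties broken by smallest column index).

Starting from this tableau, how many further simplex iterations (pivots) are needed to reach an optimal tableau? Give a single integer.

1

pivot: q in, r out → z = 45/2
No improving column remains; optimal.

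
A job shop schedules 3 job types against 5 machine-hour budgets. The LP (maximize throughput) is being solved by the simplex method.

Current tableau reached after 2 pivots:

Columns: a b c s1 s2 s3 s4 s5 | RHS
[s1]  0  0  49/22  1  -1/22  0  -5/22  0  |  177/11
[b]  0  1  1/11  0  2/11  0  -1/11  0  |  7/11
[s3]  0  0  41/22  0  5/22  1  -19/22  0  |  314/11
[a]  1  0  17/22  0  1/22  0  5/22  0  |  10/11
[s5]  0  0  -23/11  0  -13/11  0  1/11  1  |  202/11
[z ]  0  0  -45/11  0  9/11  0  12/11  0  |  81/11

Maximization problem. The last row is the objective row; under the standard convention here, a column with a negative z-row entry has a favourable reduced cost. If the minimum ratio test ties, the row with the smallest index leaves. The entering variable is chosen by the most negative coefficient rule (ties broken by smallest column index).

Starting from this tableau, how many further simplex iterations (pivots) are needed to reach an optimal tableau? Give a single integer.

pivot: c in, a out → z = 207/17
No improving column remains; optimal.

1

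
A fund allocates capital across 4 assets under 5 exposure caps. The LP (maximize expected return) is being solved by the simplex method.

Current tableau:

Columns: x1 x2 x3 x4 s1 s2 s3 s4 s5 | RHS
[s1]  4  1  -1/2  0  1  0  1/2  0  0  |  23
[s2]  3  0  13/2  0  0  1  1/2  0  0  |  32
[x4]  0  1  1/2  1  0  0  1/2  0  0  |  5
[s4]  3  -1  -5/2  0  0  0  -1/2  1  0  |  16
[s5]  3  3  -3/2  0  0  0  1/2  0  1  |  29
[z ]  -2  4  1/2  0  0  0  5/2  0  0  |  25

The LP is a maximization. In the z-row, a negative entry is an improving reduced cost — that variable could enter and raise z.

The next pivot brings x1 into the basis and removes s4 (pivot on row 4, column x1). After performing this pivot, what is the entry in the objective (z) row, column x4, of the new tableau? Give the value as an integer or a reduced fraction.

0

Pivot element is row 4, column x1: 3.
Normalize row 4: new (row 4, x4) = 0/3 = 0.
z-row ← z-row − (-2)·(new row 4): 0 − (-2)·0 = 0.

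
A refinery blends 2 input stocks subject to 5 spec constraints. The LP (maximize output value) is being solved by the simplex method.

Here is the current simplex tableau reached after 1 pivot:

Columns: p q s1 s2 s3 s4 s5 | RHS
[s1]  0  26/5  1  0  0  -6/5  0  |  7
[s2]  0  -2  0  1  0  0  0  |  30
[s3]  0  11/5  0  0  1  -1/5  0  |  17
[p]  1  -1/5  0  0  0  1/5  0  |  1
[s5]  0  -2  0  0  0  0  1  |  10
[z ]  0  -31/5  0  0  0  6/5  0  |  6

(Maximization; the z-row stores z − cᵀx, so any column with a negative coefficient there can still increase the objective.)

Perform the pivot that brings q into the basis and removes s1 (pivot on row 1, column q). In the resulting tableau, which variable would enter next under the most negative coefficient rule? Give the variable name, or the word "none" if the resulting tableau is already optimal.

s4

Pivot element 26/5. New z-row = old z-row − (-31/5)·(row 1/(26/5)).
Updated z-row coefficients: p: 0, q: 0, s1: 31/26, s2: 0, s3: 0, s4: -3/13, s5: 0.
The most negative is -3/13 in column s4, so s4 would enter next.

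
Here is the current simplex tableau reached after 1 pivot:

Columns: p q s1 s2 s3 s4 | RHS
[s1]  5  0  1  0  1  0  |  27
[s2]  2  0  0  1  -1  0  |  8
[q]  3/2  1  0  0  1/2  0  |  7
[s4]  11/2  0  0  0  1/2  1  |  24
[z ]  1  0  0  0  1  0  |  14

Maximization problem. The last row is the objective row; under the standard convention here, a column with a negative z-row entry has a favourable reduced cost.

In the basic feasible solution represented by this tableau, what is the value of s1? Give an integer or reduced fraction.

27

s1 is basic (row 1); its value is the RHS of that row: 27.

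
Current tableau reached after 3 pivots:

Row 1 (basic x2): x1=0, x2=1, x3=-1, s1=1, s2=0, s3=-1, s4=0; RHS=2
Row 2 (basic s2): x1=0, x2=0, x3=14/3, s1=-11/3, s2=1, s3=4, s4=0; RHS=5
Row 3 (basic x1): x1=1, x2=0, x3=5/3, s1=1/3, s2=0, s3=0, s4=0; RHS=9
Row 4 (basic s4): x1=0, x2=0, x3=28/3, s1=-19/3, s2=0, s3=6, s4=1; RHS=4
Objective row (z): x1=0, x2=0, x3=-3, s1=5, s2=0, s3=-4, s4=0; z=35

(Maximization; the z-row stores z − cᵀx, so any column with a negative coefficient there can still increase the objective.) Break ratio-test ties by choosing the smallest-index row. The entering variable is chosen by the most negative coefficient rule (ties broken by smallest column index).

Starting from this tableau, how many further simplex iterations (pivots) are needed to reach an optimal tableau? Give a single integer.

1

pivot: s3 in, s4 out → z = 113/3
No improving column remains; optimal.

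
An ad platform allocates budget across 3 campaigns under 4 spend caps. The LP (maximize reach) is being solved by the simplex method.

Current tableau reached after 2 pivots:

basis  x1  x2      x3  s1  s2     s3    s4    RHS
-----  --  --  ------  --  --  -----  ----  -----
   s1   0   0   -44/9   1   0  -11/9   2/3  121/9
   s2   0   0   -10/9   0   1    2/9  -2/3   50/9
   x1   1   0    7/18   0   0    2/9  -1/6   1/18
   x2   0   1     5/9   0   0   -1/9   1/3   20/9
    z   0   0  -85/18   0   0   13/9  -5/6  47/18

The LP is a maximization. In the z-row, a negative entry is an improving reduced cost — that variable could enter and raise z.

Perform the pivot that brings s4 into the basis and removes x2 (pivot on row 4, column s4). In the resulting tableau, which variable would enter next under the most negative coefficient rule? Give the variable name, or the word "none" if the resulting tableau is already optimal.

Pivot element 1/3. New z-row = old z-row − (-5/6)·(row 4/(1/3)).
Updated z-row coefficients: x1: 0, x2: 5/2, x3: -10/3, s1: 0, s2: 0, s3: 7/6, s4: 0.
The most negative is -10/3 in column x3, so x3 would enter next.

x3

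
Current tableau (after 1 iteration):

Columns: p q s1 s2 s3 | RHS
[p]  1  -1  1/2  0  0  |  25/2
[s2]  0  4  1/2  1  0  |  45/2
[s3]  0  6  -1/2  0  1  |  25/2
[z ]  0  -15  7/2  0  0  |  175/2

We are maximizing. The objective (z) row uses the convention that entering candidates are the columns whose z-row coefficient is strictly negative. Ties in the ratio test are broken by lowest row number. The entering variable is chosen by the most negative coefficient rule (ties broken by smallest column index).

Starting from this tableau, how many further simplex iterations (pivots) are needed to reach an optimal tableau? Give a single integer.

1

pivot: q in, s3 out → z = 475/4
No improving column remains; optimal.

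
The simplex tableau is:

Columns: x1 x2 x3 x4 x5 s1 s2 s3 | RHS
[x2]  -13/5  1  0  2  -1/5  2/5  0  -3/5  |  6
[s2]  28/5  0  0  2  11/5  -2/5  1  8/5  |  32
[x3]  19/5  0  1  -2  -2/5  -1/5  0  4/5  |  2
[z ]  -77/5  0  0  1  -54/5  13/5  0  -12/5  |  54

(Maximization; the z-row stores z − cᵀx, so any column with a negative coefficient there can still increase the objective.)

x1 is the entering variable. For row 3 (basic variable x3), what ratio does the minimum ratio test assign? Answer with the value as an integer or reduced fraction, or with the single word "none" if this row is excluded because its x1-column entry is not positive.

Ratio = RHS / (x1 entry) = 2 / (19/5) = 10/19.

10/19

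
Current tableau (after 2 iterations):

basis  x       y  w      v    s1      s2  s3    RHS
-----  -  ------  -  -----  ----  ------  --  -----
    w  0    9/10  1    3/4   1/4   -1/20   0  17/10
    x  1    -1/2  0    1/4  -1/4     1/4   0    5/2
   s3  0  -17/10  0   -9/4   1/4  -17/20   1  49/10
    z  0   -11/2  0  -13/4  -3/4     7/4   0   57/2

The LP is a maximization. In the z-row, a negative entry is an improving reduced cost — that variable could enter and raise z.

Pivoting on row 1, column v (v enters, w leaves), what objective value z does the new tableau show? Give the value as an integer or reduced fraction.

Minimum ratio for v: (17/10)/(3/4) = 34/15.
z changes by −(z-row coeff of v)·ratio = −(-13/4)·(34/15) = 221/30.
New z = 57/2 + (221/30) = 538/15.

538/15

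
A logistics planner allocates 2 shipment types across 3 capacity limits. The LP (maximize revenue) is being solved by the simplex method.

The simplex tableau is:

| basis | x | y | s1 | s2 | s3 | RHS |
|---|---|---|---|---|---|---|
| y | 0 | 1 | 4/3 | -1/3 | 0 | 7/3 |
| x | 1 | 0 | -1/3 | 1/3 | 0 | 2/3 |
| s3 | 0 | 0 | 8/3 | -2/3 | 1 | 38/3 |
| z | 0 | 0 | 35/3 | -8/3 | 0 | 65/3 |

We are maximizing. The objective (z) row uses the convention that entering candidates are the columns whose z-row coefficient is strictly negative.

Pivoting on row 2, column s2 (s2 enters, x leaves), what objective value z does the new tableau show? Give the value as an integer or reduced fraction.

Minimum ratio for s2: (2/3)/(1/3) = 2.
z changes by −(z-row coeff of s2)·ratio = −(-8/3)·2 = 16/3.
New z = 65/3 + (16/3) = 27.

27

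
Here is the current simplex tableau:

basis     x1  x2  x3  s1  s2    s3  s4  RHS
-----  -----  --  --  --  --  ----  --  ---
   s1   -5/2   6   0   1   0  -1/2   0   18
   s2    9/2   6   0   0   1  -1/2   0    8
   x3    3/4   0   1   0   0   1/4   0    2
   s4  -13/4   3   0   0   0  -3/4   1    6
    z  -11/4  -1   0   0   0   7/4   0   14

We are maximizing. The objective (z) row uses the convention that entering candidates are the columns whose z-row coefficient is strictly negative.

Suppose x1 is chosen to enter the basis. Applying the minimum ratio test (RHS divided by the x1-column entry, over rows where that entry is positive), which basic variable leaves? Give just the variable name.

s2

Ratios: row 1 (s1): entry -5/2 ≤ 0, skip; row 2 (s2): 8/(9/2) = 16/9; row 3 (x3): 2/(3/4) = 8/3; row 4 (s4): entry -13/4 ≤ 0, skip.
Minimum ratio 16/9 is in the s2 row, so s2 leaves.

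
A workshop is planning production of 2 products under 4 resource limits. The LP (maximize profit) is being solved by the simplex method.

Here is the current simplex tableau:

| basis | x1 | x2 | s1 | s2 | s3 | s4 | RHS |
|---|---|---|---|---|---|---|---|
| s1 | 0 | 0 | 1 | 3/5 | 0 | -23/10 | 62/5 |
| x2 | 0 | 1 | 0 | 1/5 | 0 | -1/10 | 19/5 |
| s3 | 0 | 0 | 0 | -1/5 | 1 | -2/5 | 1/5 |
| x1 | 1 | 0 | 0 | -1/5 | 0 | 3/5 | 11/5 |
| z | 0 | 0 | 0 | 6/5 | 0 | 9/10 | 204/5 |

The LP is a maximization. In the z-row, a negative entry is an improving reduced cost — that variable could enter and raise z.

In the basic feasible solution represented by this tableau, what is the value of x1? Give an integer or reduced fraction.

x1 is basic (row 4); its value is the RHS of that row: 11/5.

11/5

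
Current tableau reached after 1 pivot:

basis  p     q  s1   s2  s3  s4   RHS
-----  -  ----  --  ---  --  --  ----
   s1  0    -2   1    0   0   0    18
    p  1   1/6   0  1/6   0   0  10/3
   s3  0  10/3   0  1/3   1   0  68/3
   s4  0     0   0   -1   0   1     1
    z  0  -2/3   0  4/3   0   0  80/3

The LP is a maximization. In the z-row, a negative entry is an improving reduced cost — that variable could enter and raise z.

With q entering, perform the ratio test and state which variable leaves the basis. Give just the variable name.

s3

Ratios: row 1 (s1): entry -2 ≤ 0, skip; row 2 (p): (10/3)/(1/6) = 20; row 3 (s3): (68/3)/(10/3) = 34/5; row 4 (s4): entry 0 ≤ 0, skip.
Minimum ratio 34/5 is in the s3 row, so s3 leaves.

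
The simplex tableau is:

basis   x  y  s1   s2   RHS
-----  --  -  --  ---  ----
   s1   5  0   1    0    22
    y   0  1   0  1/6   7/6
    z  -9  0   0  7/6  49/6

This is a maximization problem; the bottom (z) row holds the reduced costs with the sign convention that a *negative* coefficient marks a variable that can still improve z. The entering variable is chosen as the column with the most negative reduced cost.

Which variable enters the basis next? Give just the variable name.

x

Objective-row coefficients: x: -9, y: 0, s1: 0, s2: 7/6.
The most negative is -9 in column x, so x enters.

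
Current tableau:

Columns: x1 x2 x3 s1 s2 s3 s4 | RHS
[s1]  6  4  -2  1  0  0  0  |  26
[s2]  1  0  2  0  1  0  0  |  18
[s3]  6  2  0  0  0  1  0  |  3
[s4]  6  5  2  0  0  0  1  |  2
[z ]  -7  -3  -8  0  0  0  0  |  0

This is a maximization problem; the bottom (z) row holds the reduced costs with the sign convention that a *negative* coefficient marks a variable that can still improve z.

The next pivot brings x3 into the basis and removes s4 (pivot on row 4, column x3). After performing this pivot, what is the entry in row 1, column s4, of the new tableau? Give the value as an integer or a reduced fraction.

1

Pivot element is row 4, column x3: 2.
Normalize row 4: new (row 4, s4) = 1/2 = 1/2.
row 1 ← row 1 − (-2)·(new row 4): 0 − (-2)·(1/2) = 1.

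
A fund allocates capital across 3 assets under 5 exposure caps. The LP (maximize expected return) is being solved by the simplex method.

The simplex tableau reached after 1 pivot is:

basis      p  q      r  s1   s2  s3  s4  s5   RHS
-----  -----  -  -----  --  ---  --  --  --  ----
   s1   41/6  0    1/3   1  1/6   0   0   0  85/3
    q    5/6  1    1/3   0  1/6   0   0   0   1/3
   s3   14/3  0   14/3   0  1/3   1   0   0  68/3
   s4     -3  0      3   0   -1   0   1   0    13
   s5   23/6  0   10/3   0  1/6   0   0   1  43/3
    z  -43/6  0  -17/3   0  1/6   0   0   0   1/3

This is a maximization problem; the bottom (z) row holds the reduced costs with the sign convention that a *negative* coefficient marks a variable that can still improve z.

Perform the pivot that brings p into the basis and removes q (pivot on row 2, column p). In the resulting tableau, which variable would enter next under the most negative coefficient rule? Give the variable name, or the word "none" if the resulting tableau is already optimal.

r

Pivot element 5/6. New z-row = old z-row − (-43/6)·(row 2/(5/6)).
Updated z-row coefficients: p: 0, q: 43/5, r: -14/5, s1: 0, s2: 8/5, s3: 0, s4: 0, s5: 0.
The most negative is -14/5 in column r, so r would enter next.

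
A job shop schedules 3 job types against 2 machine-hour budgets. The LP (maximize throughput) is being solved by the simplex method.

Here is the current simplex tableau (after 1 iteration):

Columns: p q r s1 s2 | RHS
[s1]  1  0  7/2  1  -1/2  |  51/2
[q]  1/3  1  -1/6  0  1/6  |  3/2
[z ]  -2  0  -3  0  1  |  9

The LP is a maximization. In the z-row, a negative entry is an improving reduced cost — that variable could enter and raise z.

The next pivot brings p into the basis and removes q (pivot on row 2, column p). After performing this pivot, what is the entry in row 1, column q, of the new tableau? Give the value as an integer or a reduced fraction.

-3

Pivot element is row 2, column p: 1/3.
Normalize row 2: new (row 2, q) = 1/(1/3) = 3.
row 1 ← row 1 − 1·(new row 2): 0 − 1·3 = -3.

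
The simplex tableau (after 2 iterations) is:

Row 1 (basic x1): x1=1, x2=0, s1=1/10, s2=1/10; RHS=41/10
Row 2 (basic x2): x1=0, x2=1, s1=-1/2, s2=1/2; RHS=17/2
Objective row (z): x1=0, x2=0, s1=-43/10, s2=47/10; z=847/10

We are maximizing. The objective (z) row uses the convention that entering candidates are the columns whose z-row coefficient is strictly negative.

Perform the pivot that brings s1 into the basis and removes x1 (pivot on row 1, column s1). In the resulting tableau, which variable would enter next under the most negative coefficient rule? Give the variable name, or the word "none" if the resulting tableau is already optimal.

none

Pivot element 1/10. New z-row = old z-row − (-43/10)·(row 1/(1/10)).
Updated z-row coefficients: x1: 43, x2: 0, s1: 0, s2: 9.
No coefficient is strictly negative; the tableau after this pivot is optimal.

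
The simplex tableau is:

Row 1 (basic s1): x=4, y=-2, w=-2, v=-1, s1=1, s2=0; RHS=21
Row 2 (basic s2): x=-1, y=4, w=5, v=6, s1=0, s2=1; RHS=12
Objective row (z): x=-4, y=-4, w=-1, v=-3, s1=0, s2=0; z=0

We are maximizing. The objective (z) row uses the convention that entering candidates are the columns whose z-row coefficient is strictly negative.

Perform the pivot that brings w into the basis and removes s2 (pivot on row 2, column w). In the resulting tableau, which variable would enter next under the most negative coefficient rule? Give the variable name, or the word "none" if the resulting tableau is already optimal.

x

Pivot element 5. New z-row = old z-row − (-1)·(row 2/5).
Updated z-row coefficients: x: -21/5, y: -16/5, w: 0, v: -9/5, s1: 0, s2: 1/5.
The most negative is -21/5 in column x, so x would enter next.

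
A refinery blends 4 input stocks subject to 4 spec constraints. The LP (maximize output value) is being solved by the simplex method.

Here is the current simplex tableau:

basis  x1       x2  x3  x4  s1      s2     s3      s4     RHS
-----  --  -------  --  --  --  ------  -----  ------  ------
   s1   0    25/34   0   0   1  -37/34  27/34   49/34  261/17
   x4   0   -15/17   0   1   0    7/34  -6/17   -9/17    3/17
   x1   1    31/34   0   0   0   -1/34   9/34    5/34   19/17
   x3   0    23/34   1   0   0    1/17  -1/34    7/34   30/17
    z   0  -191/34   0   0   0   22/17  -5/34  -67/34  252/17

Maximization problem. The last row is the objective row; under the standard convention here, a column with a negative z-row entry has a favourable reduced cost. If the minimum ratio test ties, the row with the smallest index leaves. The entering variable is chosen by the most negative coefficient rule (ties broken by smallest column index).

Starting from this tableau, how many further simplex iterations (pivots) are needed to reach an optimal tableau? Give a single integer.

pivot: x2 in, x1 out → z = 673/31
pivot: s4 in, x2 out → z = 149/5
No improving column remains; optimal.

2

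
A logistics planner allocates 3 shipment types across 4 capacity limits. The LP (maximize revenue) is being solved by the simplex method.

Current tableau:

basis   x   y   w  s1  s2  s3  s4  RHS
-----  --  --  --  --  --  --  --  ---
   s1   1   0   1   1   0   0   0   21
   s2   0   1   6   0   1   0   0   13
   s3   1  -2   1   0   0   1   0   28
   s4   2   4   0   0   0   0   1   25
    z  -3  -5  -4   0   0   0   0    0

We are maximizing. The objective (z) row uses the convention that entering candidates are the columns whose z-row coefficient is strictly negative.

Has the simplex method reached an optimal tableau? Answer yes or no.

Column x has objective-row coefficient -3, which is negative; an improving pivot exists, so not yet optimal.

no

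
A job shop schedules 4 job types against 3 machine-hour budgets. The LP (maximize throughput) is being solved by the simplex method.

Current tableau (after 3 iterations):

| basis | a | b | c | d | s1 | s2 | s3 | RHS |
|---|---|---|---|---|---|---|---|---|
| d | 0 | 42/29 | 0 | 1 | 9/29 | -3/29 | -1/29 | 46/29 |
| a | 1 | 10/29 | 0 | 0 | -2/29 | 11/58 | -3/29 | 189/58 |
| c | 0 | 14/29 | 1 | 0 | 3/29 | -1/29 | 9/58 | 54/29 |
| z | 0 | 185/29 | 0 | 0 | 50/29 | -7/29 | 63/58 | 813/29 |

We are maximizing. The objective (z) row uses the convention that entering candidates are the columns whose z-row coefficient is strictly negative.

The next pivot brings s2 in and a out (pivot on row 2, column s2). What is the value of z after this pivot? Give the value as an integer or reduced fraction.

354/11

Minimum ratio for s2: (189/58)/(11/58) = 189/11.
z changes by −(z-row coeff of s2)·ratio = −(-7/29)·(189/11) = 1323/319.
New z = 813/29 + (1323/319) = 354/11.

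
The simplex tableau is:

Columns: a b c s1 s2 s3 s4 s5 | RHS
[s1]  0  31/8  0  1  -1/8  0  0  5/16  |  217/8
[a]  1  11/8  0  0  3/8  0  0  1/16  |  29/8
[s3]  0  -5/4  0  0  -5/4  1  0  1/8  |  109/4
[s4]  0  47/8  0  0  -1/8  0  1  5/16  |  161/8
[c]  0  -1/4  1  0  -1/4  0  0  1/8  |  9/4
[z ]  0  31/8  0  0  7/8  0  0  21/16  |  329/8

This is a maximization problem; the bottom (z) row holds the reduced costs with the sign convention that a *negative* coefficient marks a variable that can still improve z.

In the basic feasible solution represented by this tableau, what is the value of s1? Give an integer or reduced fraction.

s1 is basic (row 1); its value is the RHS of that row: 217/8.

217/8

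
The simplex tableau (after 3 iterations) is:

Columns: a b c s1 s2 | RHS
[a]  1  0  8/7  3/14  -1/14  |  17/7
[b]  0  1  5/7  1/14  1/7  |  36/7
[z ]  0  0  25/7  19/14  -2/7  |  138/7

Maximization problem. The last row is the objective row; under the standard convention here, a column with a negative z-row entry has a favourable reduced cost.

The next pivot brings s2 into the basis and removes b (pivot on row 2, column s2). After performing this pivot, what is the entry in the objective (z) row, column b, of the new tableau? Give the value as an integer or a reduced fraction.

Pivot element is row 2, column s2: 1/7.
Normalize row 2: new (row 2, b) = 1/(1/7) = 7.
z-row ← z-row − (-2/7)·(new row 2): 0 − (-2/7)·7 = 2.

2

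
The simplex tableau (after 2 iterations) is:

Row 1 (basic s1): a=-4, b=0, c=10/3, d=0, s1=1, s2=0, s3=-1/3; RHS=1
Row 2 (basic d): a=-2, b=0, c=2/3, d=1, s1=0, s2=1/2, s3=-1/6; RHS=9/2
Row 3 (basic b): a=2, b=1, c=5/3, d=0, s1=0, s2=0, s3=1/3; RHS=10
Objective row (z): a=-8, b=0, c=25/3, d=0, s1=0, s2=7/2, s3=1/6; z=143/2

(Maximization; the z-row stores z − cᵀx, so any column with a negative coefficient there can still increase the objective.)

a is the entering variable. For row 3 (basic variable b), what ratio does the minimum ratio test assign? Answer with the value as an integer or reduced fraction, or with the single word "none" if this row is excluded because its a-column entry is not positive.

Ratio = RHS / (a entry) = 10 / 2 = 5.

5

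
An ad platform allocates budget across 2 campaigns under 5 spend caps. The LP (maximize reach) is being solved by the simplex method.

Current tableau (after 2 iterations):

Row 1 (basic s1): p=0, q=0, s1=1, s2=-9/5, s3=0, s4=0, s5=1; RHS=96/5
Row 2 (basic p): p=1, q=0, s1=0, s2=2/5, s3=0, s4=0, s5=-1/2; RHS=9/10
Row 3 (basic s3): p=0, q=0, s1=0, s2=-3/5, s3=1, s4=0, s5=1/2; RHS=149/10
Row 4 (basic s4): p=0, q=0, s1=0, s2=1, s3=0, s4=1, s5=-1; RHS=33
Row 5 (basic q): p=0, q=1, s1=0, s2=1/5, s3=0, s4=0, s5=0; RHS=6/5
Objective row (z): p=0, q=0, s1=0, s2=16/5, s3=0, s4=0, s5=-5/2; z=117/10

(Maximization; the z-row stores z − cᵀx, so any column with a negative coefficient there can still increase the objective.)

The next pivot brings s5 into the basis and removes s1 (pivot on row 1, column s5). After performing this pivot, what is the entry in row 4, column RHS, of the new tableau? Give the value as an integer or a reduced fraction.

261/5

Pivot element is row 1, column s5: 1.
Normalize row 1: new (row 1, RHS) = (96/5)/1 = 96/5.
row 4 ← row 4 − (-1)·(new row 1): 33 − (-1)·(96/5) = 261/5.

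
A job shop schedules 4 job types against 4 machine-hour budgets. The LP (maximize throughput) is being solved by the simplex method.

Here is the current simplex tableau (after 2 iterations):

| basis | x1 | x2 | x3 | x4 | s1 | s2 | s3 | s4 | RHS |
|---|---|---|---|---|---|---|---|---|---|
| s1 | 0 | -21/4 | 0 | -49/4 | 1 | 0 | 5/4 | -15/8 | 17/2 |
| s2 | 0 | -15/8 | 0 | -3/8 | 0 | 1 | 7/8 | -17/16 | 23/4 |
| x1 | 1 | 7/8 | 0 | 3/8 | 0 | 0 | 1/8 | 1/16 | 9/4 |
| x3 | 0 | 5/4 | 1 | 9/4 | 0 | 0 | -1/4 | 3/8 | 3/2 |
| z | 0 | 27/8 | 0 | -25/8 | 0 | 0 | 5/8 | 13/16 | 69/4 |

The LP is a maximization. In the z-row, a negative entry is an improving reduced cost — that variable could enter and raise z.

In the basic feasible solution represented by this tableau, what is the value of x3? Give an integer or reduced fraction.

x3 is basic (row 4); its value is the RHS of that row: 3/2.

3/2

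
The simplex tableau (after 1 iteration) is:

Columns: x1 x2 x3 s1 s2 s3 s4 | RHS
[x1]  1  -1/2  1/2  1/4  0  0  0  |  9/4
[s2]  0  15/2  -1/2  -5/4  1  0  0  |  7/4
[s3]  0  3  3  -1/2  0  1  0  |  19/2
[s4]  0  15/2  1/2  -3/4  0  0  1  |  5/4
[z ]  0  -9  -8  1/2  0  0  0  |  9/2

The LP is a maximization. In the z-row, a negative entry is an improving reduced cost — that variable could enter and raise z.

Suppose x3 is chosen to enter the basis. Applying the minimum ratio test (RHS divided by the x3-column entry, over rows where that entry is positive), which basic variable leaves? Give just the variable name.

Ratios: row 1 (x1): (9/4)/(1/2) = 9/2; row 2 (s2): entry -1/2 ≤ 0, skip; row 3 (s3): (19/2)/3 = 19/6; row 4 (s4): (5/4)/(1/2) = 5/2.
Minimum ratio 5/2 is in the s4 row, so s4 leaves.

s4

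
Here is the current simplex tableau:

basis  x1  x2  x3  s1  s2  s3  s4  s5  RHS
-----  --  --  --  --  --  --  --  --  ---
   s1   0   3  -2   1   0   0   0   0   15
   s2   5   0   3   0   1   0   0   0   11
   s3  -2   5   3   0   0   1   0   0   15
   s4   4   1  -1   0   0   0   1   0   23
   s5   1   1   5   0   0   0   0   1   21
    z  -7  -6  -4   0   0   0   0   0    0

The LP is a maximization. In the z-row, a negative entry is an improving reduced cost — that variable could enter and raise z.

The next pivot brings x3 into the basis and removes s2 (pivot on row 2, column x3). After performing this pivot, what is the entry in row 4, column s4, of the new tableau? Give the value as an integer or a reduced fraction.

Pivot element is row 2, column x3: 3.
Normalize row 2: new (row 2, s4) = 0/3 = 0.
row 4 ← row 4 − (-1)·(new row 2): 1 − (-1)·0 = 1.

1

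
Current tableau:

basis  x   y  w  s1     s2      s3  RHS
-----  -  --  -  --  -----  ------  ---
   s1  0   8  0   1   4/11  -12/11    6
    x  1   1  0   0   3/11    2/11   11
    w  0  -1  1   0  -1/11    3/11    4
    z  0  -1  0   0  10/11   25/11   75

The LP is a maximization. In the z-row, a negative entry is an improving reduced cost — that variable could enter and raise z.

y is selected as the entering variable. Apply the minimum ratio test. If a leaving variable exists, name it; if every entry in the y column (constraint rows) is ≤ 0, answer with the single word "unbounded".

Ratios: row 1 (s1): 6/8 = 3/4; row 2 (x): 11/1 = 11; row 3 (w): entry -1 ≤ 0, skip.
Minimum ratio is in the s1 row, so s1 leaves.

s1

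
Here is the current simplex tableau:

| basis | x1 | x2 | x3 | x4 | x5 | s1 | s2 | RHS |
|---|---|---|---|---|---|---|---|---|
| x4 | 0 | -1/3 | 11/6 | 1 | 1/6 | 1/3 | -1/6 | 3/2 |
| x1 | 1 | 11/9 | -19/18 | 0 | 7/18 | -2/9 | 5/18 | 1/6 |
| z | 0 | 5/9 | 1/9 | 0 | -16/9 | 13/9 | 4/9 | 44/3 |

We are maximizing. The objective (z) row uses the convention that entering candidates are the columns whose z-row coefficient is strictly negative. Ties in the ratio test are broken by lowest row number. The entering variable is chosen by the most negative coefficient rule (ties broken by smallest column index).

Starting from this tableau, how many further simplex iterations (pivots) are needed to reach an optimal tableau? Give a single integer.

2

pivot: x5 in, x1 out → z = 108/7
pivot: x3 in, x4 out → z = 147/8
No improving column remains; optimal.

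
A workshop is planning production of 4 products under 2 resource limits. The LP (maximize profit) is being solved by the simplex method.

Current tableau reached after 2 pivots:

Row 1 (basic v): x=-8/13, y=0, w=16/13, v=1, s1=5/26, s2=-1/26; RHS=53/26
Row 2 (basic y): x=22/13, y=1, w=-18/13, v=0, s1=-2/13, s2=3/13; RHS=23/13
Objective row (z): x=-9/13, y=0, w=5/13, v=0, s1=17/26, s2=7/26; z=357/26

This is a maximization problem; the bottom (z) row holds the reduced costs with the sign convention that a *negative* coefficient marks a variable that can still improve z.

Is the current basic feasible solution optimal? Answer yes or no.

Column x has objective-row coefficient -9/13, which is negative; an improving pivot exists, so not yet optimal.

no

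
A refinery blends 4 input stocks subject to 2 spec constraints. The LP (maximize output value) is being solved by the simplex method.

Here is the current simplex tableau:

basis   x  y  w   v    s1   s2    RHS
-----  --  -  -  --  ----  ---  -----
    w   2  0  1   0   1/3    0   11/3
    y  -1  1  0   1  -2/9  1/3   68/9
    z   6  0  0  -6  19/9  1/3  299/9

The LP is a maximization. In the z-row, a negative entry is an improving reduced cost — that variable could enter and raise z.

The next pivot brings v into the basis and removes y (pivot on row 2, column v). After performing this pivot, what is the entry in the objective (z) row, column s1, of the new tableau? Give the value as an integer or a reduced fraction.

7/9

Pivot element is row 2, column v: 1.
Normalize row 2: new (row 2, s1) = (-2/9)/1 = -2/9.
z-row ← z-row − (-6)·(new row 2): 19/9 − (-6)·(-2/9) = 7/9.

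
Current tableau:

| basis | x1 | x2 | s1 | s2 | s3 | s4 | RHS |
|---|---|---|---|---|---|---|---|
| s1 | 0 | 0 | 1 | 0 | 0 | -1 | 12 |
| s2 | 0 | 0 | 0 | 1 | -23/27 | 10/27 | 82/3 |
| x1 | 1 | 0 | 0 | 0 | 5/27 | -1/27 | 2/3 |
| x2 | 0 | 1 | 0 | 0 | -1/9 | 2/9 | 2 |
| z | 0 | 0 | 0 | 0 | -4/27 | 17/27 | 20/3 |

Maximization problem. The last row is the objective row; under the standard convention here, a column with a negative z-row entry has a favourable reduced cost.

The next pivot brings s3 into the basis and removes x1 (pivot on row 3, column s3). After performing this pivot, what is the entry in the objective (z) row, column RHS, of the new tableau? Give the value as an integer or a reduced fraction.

36/5

Pivot element is row 3, column s3: 5/27.
Normalize row 3: new (row 3, RHS) = (2/3)/(5/27) = 18/5.
z-row ← z-row − (-4/27)·(new row 3): 20/3 − (-4/27)·(18/5) = 36/5.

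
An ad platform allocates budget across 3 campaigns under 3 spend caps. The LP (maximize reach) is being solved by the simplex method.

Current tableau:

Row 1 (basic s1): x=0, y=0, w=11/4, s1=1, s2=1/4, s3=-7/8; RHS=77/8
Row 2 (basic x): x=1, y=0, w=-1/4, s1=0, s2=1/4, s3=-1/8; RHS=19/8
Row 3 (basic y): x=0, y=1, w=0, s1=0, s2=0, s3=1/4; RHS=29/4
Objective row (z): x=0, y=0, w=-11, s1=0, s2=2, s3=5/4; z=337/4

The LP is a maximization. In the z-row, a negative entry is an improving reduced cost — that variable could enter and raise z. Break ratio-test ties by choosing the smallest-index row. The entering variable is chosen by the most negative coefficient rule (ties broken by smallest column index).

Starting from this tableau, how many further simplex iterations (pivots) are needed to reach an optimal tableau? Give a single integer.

2

pivot: w in, s1 out → z = 491/4
pivot: s3 in, y out → z = 188
No improving column remains; optimal.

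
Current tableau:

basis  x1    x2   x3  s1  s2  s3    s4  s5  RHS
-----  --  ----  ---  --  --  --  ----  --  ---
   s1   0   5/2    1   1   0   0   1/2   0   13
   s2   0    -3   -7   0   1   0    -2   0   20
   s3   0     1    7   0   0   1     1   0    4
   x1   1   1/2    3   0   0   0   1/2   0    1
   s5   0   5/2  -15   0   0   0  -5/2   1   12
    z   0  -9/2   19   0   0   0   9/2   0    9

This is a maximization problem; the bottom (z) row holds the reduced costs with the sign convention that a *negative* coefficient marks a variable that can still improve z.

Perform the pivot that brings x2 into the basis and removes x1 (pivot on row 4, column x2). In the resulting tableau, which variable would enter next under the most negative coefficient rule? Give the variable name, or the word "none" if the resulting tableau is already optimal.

none

Pivot element 1/2. New z-row = old z-row − (-9/2)·(row 4/(1/2)).
Updated z-row coefficients: x1: 9, x2: 0, x3: 46, s1: 0, s2: 0, s3: 0, s4: 9, s5: 0.
No coefficient is strictly negative; the tableau after this pivot is optimal.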